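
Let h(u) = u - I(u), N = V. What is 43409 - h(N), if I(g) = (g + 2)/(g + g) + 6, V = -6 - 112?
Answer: 2568476/59 ≈ 43534.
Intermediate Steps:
V = -118
N = -118
I(g) = 6 + (2 + g)/(2*g) (I(g) = (2 + g)/((2*g)) + 6 = (2 + g)*(1/(2*g)) + 6 = (2 + g)/(2*g) + 6 = 6 + (2 + g)/(2*g))
h(u) = -13/2 + u - 1/u (h(u) = u - (13/2 + 1/u) = u + (-13/2 - 1/u) = -13/2 + u - 1/u)
43409 - h(N) = 43409 - (-13/2 - 118 - 1/(-118)) = 43409 - (-13/2 - 118 - 1*(-1/118)) = 43409 - (-13/2 - 118 + 1/118) = 43409 - 1*(-7345/59) = 43409 + 7345/59 = 2568476/59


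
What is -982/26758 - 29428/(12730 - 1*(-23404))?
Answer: -29389929/34531199 ≈ -0.85111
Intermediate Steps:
-982/26758 - 29428/(12730 - 1*(-23404)) = -982*1/26758 - 29428/(12730 + 23404) = -491/13379 - 29428/36134 = -491/13379 - 29428*1/36134 = -491/13379 - 2102/2581 = -29389929/34531199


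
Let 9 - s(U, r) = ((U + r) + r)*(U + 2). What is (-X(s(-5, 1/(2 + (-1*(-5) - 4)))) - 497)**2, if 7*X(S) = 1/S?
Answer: 193627225/784 ≈ 2.4697e+5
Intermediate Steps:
s(U, r) = 9 - (2 + U)*(U + 2*r) (s(U, r) = 9 - ((U + r) + r)*(U + 2) = 9 - (U + 2*r)*(2 + U) = 9 - (2 + U)*(U + 2*r))
X(S) = 1/(7*S)
(-X(s(-5, 1/(2 + (-1*(-5) - 4)))) - 497)**2 = (-1/(7*(9 - 1*(-5)**2 - 4/(2 + (-1*(-5) - 4)) - 2*(-5) - 2*(-5)/(2 + (-1*(-5) - 4)))) - 497)**2 = (-1/(7*(9 - 1*25 - 4/(2 + (5 - 4)) + 10 - 2*(-5)/(2 + (5 - 4)))) - 497)**2 = (-1/(7*(9 - 25 - 4/(2 + 1) + 10 - 2*(-5)/(2 + 1))) - 497)**2 = (-1/(7*(9 - 25 - 4/3 + 10 - 2*(-5)/3)) - 497)**2 = (-1/(7*(9 - 25 - 4*1/3 + 10 - 2*(-5)*1/3)) - 497)**2 = (-1/(7*(9 - 25 - 4/3 + 10 + 10/3)) - 497)**2 = (-1/(7*(-4)) - 497)**2 = (-(-1)/(7*4) - 497)**2 = (-1*(-1/28) - 497)**2 = (1/28 - 497)**2 = (-13915/28)**2 = 193627225/784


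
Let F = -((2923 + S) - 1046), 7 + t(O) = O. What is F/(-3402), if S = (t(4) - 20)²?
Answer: 401/567 ≈ 0.70723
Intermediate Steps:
t(O) = -7 + O
S = 529 (S = ((-7 + 4) - 20)² = (-3 - 20)² = (-23)² = 529)
F = -2406 (F = -((2923 + 529) - 1046) = -(3452 - 1046) = -1*2406 = -2406)
F/(-3402) = -2406/(-3402) = -2406*(-1/3402) = 401/567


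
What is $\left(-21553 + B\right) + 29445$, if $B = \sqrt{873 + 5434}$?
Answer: $7892 + \sqrt{6307} \approx 7971.4$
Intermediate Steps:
$B = \sqrt{6307} \approx 79.417$
$\left(-21553 + B\right) + 29445 = \left(-21553 + \sqrt{6307}\right) + 29445 = 7892 + \sqrt{6307}$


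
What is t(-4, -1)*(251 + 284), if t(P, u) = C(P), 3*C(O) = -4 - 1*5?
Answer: -1605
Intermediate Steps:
C(O) = -3 (C(O) = (-4 - 1*5)/3 = (-4 - 5)/3 = (1/3)*(-9) = -3)
t(P, u) = -3
t(-4, -1)*(251 + 284) = -3*(251 + 284) = -3*535 = -1605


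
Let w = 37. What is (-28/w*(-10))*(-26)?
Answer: -7280/37 ≈ -196.76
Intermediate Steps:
(-28/w*(-10))*(-26) = (-28/37*(-10))*(-26) = (-28*1/37*(-10))*(-26) = -28/37*(-10)*(-26) = (280/37)*(-26) = -7280/37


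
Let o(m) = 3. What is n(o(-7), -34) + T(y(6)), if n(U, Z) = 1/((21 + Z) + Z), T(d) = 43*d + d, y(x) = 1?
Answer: 2067/47 ≈ 43.979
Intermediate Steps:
T(d) = 44*d
n(U, Z) = 1/(21 + 2*Z)
n(o(-7), -34) + T(y(6)) = 1/(21 + 2*(-34)) + 44*1 = 1/(21 - 68) + 44 = 1/(-47) + 44 = -1/47 + 44 = 2067/47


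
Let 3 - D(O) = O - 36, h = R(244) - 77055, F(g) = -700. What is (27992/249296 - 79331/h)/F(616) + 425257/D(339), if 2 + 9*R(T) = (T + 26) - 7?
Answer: -893146483359647/630074605650 ≈ -1417.5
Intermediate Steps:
R(T) = 17/9 + T/9 (R(T) = -2/9 + ((T + 26) - 7)/9 = -2/9 + ((26 + T) - 7)/9 = -2/9 + (19 + T)/9 = -2/9 + (19/9 + T/9) = 17/9 + T/9)
h = -77026 (h = (17/9 + (⅑)*244) - 77055 = (17/9 + 244/9) - 77055 = 29 - 77055 = -77026)
D(O) = 39 - O (D(O) = 3 - (O - 36) = 3 - (-36 + O) = 3 + (36 - O) = 39 - O)
(27992/249296 - 79331/h)/F(616) + 425257/D(339) = (27992/249296 - 79331/(-77026))/(-700) + 425257/(39 - 1*339) = (27992*(1/249296) - 79331*(-1/77026))*(-1/700) + 425257/(39 - 339) = (3499/31162 + 79331/77026)*(-1/700) + 425257/(-300) = (685406649/600071053)*(-1/700) + 425257*(-1/300) = -685406649/420049737100 - 425257/300 = -893146483359647/630074605650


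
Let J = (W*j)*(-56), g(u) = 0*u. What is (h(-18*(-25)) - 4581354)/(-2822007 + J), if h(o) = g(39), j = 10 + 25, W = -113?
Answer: 4581354/2600527 ≈ 1.7617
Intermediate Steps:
g(u) = 0
j = 35
h(o) = 0
J = 221480 (J = -113*35*(-56) = -3955*(-56) = 221480)
(h(-18*(-25)) - 4581354)/(-2822007 + J) = (0 - 4581354)/(-2822007 + 221480) = -4581354/(-2600527) = -4581354*(-1/2600527) = 4581354/2600527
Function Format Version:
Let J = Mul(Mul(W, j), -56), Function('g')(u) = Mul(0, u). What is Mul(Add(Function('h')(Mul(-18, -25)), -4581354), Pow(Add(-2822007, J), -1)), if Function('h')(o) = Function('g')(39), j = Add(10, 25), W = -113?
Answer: Rational(4581354, 2600527) ≈ 1.7617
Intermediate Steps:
Function('g')(u) = 0
j = 35
Function('h')(o) = 0
J = 221480 (J = Mul(Mul(-113, 35), -56) = Mul(-3955, -56) = 221480)
Mul(Add(Function('h')(Mul(-18, -25)), -4581354), Pow(Add(-2822007, J), -1)) = Mul(Add(0, -4581354), Pow(Add(-2822007, 221480), -1)) = Mul(-4581354, Pow(-2600527, -1)) = Mul(-4581354, Rational(-1, 2600527)) = Rational(4581354, 2600527)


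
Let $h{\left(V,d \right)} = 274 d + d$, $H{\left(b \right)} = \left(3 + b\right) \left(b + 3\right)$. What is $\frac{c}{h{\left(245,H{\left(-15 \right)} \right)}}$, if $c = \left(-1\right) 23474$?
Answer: $- \frac{1067}{1800} \approx -0.59278$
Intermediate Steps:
$H{\left(b \right)} = \left(3 + b\right)^{2}$ ($H{\left(b \right)} = \left(3 + b\right) \left(3 + b\right) = \left(3 + b\right)^{2}$)
$h{\left(V,d \right)} = 275 d$
$c = -23474$
$\frac{c}{h{\left(245,H{\left(-15 \right)} \right)}} = - \frac{23474}{275 \left(3 - 15\right)^{2}} = - \frac{23474}{275 \left(-12\right)^{2}} = - \frac{23474}{275 \cdot 144} = - \frac{23474}{39600} = \left(-23474\right) \frac{1}{39600} = - \frac{1067}{1800}$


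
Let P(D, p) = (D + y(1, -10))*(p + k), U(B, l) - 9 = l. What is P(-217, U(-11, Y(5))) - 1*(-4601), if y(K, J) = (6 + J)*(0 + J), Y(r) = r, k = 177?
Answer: -29206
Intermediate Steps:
U(B, l) = 9 + l
y(K, J) = J*(6 + J) (y(K, J) = (6 + J)*J = J*(6 + J))
P(D, p) = (40 + D)*(177 + p) (P(D, p) = (D - 10*(6 - 10))*(p + 177) = (D - 10*(-4))*(177 + p) = (D + 40)*(177 + p) = (40 + D)*(177 + p))
P(-217, U(-11, Y(5))) - 1*(-4601) = (7080 + 40*(9 + 5) + 177*(-217) - 217*(9 + 5)) - 1*(-4601) = (7080 + 40*14 - 38409 - 217*14) + 4601 = (7080 + 560 - 38409 - 3038) + 4601 = -33807 + 4601 = -29206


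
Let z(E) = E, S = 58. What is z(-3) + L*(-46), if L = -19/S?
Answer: 350/29 ≈ 12.069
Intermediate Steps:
L = -19/58 ≈ -0.32759
z(-3) + L*(-46) = -3 - 19/58*(-46) = -3 + 437/29 = 350/29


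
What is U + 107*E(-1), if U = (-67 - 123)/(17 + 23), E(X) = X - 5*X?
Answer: 1693/4 ≈ 423.25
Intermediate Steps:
E(X) = -4*X
U = -19/4 (U = -190/40 = -190*1/40 = -19/4 ≈ -4.7500)
U + 107*E(-1) = -19/4 + 107*(-4*(-1)) = -19/4 + 107*4 = -19/4 + 428 = 1693/4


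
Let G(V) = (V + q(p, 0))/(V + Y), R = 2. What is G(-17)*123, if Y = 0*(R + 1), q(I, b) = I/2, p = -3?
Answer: 4551/34 ≈ 133.85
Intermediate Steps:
q(I, b) = I/2 (q(I, b) = I*(1/2) = I/2)
Y = 0 (Y = 0*(2 + 1) = 0*3 = 0)
G(V) = (-3/2 + V)/V (G(V) = (V + (1/2)*(-3))/(V + 0) = (V - 3/2)/V = (-3/2 + V)/V)
G(-17)*123 = ((-3/2 - 17)/(-17))*123 = -1/17*(-37/2)*123 = (37/34)*123 = 4551/34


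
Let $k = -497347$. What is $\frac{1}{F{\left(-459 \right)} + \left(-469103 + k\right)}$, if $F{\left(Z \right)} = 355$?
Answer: $- \frac{1}{966095} \approx -1.0351 \cdot 10^{-6}$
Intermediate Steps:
$\frac{1}{F{\left(-459 \right)} + \left(-469103 + k\right)} = \frac{1}{355 - 966450} = \frac{1}{-966095} = - \frac{1}{966095}$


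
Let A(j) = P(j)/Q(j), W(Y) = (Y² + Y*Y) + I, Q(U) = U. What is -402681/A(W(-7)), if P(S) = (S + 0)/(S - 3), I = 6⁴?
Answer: -560129271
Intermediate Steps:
I = 1296
P(S) = S/(-3 + S)
W(Y) = 1296 + 2*Y² (W(Y) = (Y² + Y*Y) + 1296 = (Y² + Y²) + 1296 = 2*Y² + 1296 = 1296 + 2*Y²)
A(j) = 1/(-3 + j) (A(j) = (j/(-3 + j))/j = 1/(-3 + j))
-402681/A(W(-7)) = -(520666533 + 39462738) = -402681/(1/(-3 + (1296 + 98))) = -402681/(1/(-3 + 1394)) = -402681/(1/1391) = -402681/1/1391 = -402681*1391 = -560129271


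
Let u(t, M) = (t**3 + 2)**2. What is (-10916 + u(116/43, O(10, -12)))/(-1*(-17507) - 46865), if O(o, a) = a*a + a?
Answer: 33022954317392/92791288196271 ≈ 0.35588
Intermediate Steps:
O(o, a) = a + a**2 (O(o, a) = a**2 + a = a + a**2)
u(t, M) = (2 + t**3)**2
(-10916 + u(116/43, O(10, -12)))/(-1*(-17507) - 46865) = (-10916 + (2 + (116/43)**3)**2)/(-1*(-17507) - 46865) = (-10916 + (2 + (116*(1/43))**3)**2)/(17507 - 46865) = (-10916 + (2 + (116/43)**3)**2)/(-29358) = (-10916 + (2 + 1560896/79507)**2)*(-1/29358) = (-10916 + (1719910/79507)**2)*(-1/29358) = (-10916 + 2958090408100/6321363049)*(-1/29358) = -66045908634784/6321363049*(-1/29358) = 33022954317392/92791288196271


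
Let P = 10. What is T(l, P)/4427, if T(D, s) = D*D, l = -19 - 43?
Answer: 3844/4427 ≈ 0.86831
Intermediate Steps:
l = -62
T(D, s) = D²
T(l, P)/4427 = (-62)²/4427 = 3844*(1/4427) = 3844/4427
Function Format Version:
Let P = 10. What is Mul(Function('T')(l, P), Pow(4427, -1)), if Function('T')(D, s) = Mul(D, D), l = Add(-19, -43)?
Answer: Rational(3844, 4427) ≈ 0.86831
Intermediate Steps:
l = -62
Function('T')(D, s) = Pow(D, 2)
Mul(Function('T')(l, P), Pow(4427, -1)) = Mul(Pow(-62, 2), Pow(4427, -1)) = Mul(3844, Rational(1, 4427)) = Rational(3844, 4427)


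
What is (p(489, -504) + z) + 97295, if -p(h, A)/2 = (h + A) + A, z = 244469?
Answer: 342802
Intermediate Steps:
p(h, A) = -4*A - 2*h (p(h, A) = -2*((h + A) + A) = -2*((A + h) + A) = -2*(h + 2*A) = -4*A - 2*h)
(p(489, -504) + z) + 97295 = ((-4*(-504) - 2*489) + 244469) + 97295 = ((2016 - 978) + 244469) + 97295 = (1038 + 244469) + 97295 = 245507 + 97295 = 342802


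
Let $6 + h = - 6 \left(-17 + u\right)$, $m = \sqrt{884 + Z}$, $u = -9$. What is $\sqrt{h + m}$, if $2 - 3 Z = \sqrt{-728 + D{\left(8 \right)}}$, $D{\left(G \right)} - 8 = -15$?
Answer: $\frac{\sqrt{1350 + 3 \sqrt{3} \sqrt{2654 - 7 i \sqrt{15}}}}{3} \approx 13.407 - 0.0056655 i$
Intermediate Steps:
$D{\left(G \right)} = -7$ ($D{\left(G \right)} = 8 - 15 = -7$)
$Z = \frac{2}{3} - \frac{7 i \sqrt{15}}{3}$ ($Z = \frac{2}{3} - \frac{\sqrt{-728 - 7}}{3} = \frac{2}{3} - \frac{\sqrt{-735}}{3} = \frac{2}{3} - \frac{7 i \sqrt{15}}{3} \approx 0.66667 - 9.037 i$)
$m = \sqrt{\frac{2654}{3} - \frac{7 i \sqrt{15}}{3}}$ ($m = \sqrt{884 + \left(\frac{2}{3} - \frac{7 i \sqrt{15}}{3}\right)} = \sqrt{\frac{2654}{3} - \frac{7 i \sqrt{15}}{3}} \approx 29.744 - 0.1519 i$)
$h = 150$ ($h = -6 - 6 \left(-17 - 9\right) = -6 - -156 = -6 + 156 = 150$)
$\sqrt{h + m} = \sqrt{150 + \frac{\sqrt{7962 - 21 i \sqrt{15}}}{3}}$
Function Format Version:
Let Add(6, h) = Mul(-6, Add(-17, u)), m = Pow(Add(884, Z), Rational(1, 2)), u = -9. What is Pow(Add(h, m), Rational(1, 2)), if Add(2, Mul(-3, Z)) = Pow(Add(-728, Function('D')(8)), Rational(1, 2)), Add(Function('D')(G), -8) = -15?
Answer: Mul(Rational(1, 3), Pow(Add(1350, Mul(3, Pow(3, Rational(1, 2)), Pow(Add(2654, Mul(-7, I, Pow(15, Rational(1, 2)))), Rational(1, 2)))), Rational(1, 2))) ≈ Add(13.407, Mul(-0.0056655, I))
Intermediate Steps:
Function('D')(G) = -7 (Function('D')(G) = Add(8, -15) = -7)
Z = Add(Rational(2, 3), Mul(Rational(-7, 3), I, Pow(15, Rational(1, 2)))) (Z = Add(Rational(2, 3), Mul(Rational(-1, 3), Pow(Add(-728, -7), Rational(1, 2)))) = Add(Rational(2, 3), Mul(Rational(-1, 3), Pow(-735, Rational(1, 2)))) = Add(Rational(2, 3), Mul(Rational(-1, 3), Mul(7, I, Pow(15, Rational(1, 2))))) = Add(Rational(2, 3), Mul(Rational(-7, 3), I, Pow(15, Rational(1, 2)))) ≈ Add(0.66667, Mul(-9.0370, I)))
m = Pow(Add(Rational(2654, 3), Mul(Rational(-7, 3), I, Pow(15, Rational(1, 2)))), Rational(1, 2)) (m = Pow(Add(884, Add(Rational(2, 3), Mul(Rational(-7, 3), I, Pow(15, Rational(1, 2))))), Rational(1, 2)) = Pow(Add(Rational(2654, 3), Mul(Rational(-7, 3), I, Pow(15, Rational(1, 2)))), Rational(1, 2)) ≈ Add(29.744, Mul(-0.1519, I)))
h = 150 (h = Add(-6, Mul(-6, Add(-17, -9))) = Add(-6, Mul(-6, -26)) = Add(-6, 156) = 150)
Pow(Add(h, m), Rational(1, 2)) = Pow(Add(150, Mul(Rational(1, 3), Pow(Add(7962, Mul(-21, I, Pow(15, Rational(1, 2)))), Rational(1, 2)))), Rational(1, 2))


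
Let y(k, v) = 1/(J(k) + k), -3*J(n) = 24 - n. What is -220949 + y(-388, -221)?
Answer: -348215627/1576 ≈ -2.2095e+5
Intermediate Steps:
J(n) = -8 + n/3 (J(n) = -(24 - n)/3 = -8 + n/3)
y(k, v) = 1/(-8 + 4*k/3) (y(k, v) = 1/((-8 + k/3) + k) = 1/(-8 + 4*k/3))
-220949 + y(-388, -221) = -220949 + 3/(4*(-6 - 388)) = -220949 + (3/4)/(-394) = -220949 + (3/4)*(-1/394) = -220949 - 3/1576 = -348215627/1576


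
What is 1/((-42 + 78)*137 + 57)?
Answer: 1/4989 ≈ 0.00020044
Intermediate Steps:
1/((-42 + 78)*137 + 57) = 1/(36*137 + 57) = 1/(4932 + 57) = 1/4989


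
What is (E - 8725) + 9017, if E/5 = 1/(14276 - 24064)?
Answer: 2858091/9788 ≈ 292.00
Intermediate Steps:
E = -5/9788 (E = 5/(14276 - 24064) = 5/(-9788) = 5*(-1/9788) = -5/9788 ≈ -0.00051083)
(E - 8725) + 9017 = (-5/9788 - 8725) + 9017 = -85400305/9788 + 9017 = 2858091/9788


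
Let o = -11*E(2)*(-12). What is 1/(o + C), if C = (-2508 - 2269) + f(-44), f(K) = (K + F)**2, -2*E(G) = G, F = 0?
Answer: -1/2973 ≈ -0.00033636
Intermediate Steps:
E(G) = -G/2
o = -132 (o = -(-11)*2/2*(-12) = -11*(-1)*(-12) = 11*(-12) = -132)
f(K) = K**2 (f(K) = (K + 0)**2 = K**2)
C = -2841 (C = (-2508 - 2269) + (-44)**2 = -4777 + 1936 = -2841)
1/(o + C) = 1/(-132 - 2841) = 1/(-2973) = -1/2973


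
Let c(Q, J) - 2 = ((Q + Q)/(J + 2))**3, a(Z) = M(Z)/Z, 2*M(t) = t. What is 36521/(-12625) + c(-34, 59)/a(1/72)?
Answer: -4766440601/2865635125 ≈ -1.6633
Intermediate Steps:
M(t) = t/2
a(Z) = 1/2 (a(Z) = (Z/2)/Z = 1/2)
c(Q, J) = 2 + 8*Q**3/(2 + J)**3 (c(Q, J) = 2 + ((Q + Q)/(J + 2))**3 = 2 + ((2*Q)/(2 + J))**3 = 2 + (2*Q/(2 + J))**3 = 2 + 8*Q**3/(2 + J)**3)
36521/(-12625) + c(-34, 59)/a(1/72) = 36521/(-12625) + (2 + 8*(-34)**3/(2 + 59)**3)/(1/2) = 36521*(-1/12625) + (2 + 8*(-39304)/61**3)*2 = -36521/12625 + (2 + 8*(-39304)*(1/226981))*2 = -36521/12625 + (2 - 314432/226981)*2 = -36521/12625 + (139530/226981)*2 = -36521/12625 + 279060/226981 = -4766440601/2865635125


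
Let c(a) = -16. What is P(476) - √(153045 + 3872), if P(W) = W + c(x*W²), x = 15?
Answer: 460 - √156917 ≈ 63.872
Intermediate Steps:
P(W) = -16 + W (P(W) = W - 16 = -16 + W)
P(476) - √(153045 + 3872) = (-16 + 476) - √(153045 + 3872) = 460 - √156917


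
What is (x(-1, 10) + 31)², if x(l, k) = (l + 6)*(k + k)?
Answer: 17161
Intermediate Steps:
x(l, k) = 2*k*(6 + l) (x(l, k) = (6 + l)*(2*k) = 2*k*(6 + l))
(x(-1, 10) + 31)² = (2*10*(6 - 1) + 31)² = (2*10*5 + 31)² = (100 + 31)² = 131² = 17161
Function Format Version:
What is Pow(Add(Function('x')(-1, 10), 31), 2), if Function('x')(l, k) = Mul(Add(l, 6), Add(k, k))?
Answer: 17161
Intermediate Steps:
Function('x')(l, k) = Mul(2, k, Add(6, l)) (Function('x')(l, k) = Mul(Add(6, l), Mul(2, k)) = Mul(2, k, Add(6, l)))
Pow(Add(Function('x')(-1, 10), 31), 2) = Pow(Add(Mul(2, 10, Add(6, -1)), 31), 2) = Pow(Add(Mul(2, 10, 5), 31), 2) = Pow(Add(100, 31), 2) = Pow(131, 2) = 17161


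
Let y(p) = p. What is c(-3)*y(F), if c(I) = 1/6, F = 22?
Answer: 11/3 ≈ 3.6667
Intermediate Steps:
c(I) = ⅙
c(-3)*y(F) = (⅙)*22 = 11/3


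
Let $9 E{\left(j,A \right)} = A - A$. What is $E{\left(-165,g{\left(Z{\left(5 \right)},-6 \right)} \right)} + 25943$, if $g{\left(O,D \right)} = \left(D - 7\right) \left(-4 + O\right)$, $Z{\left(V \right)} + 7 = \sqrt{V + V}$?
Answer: $25943$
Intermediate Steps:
$Z{\left(V \right)} = -7 + \sqrt{2} \sqrt{V}$ ($Z{\left(V \right)} = -7 + \sqrt{V + V} = -7 + \sqrt{2 V} = -7 + \sqrt{2} \sqrt{V}$)
$g{\left(O,D \right)} = \left(-7 + D\right) \left(-4 + O\right)$
$E{\left(j,A \right)} = 0$ ($E{\left(j,A \right)} = \frac{A - A}{9} = \frac{1}{9} \cdot 0 = 0$)
$E{\left(-165,g{\left(Z{\left(5 \right)},-6 \right)} \right)} + 25943 = 0 + 25943 = 25943$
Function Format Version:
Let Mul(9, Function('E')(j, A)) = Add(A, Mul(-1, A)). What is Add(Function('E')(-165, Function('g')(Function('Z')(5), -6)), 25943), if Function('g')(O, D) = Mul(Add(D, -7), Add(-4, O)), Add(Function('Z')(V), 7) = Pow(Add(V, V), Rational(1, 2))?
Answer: 25943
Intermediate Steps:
Function('Z')(V) = Add(-7, Mul(Pow(2, Rational(1, 2)), Pow(V, Rational(1, 2)))) (Function('Z')(V) = Add(-7, Pow(Add(V, V), Rational(1, 2))) = Add(-7, Pow(Mul(2, V), Rational(1, 2))) = Add(-7, Mul(Pow(2, Rational(1, 2)), Pow(V, Rational(1, 2)))))
Function('g')(O, D) = Mul(Add(-7, D), Add(-4, O))
Function('E')(j, A) = 0 (Function('E')(j, A) = Mul(Rational(1, 9), Add(A, Mul(-1, A))) = Mul(Rational(1, 9), 0) = 0)
Add(Function('E')(-165, Function('g')(Function('Z')(5), -6)), 25943) = Add(0, 25943) = 25943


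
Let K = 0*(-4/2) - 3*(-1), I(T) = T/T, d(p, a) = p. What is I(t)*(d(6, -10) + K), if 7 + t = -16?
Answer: 9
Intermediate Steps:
t = -23 (t = -7 - 16 = -23)
I(T) = 1
K = 3 (K = 0*(-4*½) + 3 = 0*(-2) + 3 = 0 + 3 = 3)
I(t)*(d(6, -10) + K) = 1*(6 + 3) = 1*9 = 9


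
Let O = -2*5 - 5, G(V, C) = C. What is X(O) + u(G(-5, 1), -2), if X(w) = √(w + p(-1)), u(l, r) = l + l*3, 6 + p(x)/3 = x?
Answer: 4 + 6*I ≈ 4.0 + 6.0*I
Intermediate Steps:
p(x) = -18 + 3*x
u(l, r) = 4*l (u(l, r) = l + 3*l = 4*l)
O = -15 (O = -10 - 5 = -15)
X(w) = √(-21 + w) (X(w) = √(w + (-18 + 3*(-1))) = √(w + (-18 - 3)) = √(w - 21) = √(-21 + w))
X(O) + u(G(-5, 1), -2) = √(-21 - 15) + 4*1 = √(-36) + 4 = 6*I + 4 = 4 + 6*I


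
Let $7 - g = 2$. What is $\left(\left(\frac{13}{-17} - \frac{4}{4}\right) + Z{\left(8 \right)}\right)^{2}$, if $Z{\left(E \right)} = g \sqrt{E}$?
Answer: $\frac{58700}{289} - \frac{600 \sqrt{2}}{17} \approx 153.2$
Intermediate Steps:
$g = 5$ ($g = 7 - 2 = 5$)
$Z{\left(E \right)} = 5 \sqrt{E}$
$\left(\left(\frac{13}{-17} - \frac{4}{4}\right) + Z{\left(8 \right)}\right)^{2} = \left(\left(\frac{13}{-17} - \frac{4}{4}\right) + 5 \sqrt{8}\right)^{2} = \left(\left(13 \left(- \frac{1}{17}\right) - 1\right) + 5 \cdot 2 \sqrt{2}\right)^{2} = \left(\left(- \frac{13}{17} - 1\right) + 10 \sqrt{2}\right)^{2} = \left(- \frac{30}{17} + 10 \sqrt{2}\right)^{2}$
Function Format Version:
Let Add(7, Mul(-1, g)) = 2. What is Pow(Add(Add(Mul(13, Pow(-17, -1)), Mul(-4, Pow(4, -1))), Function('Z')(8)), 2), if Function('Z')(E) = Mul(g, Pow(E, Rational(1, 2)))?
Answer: Add(Rational(58700, 289), Mul(Rational(-600, 17), Pow(2, Rational(1, 2)))) ≈ 153.20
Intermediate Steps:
g = 5 (g = Add(7, Mul(-1, 2)) = Add(7, -2) = 5)
Function('Z')(E) = Mul(5, Pow(E, Rational(1, 2)))
Pow(Add(Add(Mul(13, Pow(-17, -1)), Mul(-4, Pow(4, -1))), Function('Z')(8)), 2) = Pow(Add(Add(Mul(13, Pow(-17, -1)), Mul(-4, Pow(4, -1))), Mul(5, Pow(8, Rational(1, 2)))), 2) = Pow(Add(Add(Mul(13, Rational(-1, 17)), Mul(-4, Rational(1, 4))), Mul(5, Mul(2, Pow(2, Rational(1, 2))))), 2) = Pow(Add(Add(Rational(-13, 17), -1), Mul(10, Pow(2, Rational(1, 2)))), 2) = Pow(Add(Rational(-30, 17), Mul(10, Pow(2, Rational(1, 2)))), 2)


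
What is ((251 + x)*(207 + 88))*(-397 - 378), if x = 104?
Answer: -81161875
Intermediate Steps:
((251 + x)*(207 + 88))*(-397 - 378) = ((251 + 104)*(207 + 88))*(-397 - 378) = (355*295)*(-775) = 104725*(-775) = -81161875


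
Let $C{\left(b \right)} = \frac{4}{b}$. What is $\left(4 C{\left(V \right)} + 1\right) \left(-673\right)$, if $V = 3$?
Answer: $- \frac{12787}{3} \approx -4262.3$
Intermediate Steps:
$\left(4 C{\left(V \right)} + 1\right) \left(-673\right) = \left(4 \cdot \frac{4}{3} + 1\right) \left(-673\right) = \left(\frac{16}{3} + 1\right) \left(-673\right) = \frac{19}{3} \left(-673\right) = - \frac{12787}{3}$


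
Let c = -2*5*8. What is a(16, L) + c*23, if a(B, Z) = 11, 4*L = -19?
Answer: -1829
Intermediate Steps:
L = -19/4 (L = (¼)*(-19) = -19/4 ≈ -4.7500)
c = -80 (c = -10*8 = -80)
a(16, L) + c*23 = 11 - 80*23 = 11 - 1840 = -1829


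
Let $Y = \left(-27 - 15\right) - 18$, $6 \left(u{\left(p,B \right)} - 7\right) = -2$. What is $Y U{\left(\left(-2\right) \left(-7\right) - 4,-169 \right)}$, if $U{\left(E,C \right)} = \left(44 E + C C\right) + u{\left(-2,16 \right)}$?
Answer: $-1740460$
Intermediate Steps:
$u{\left(p,B \right)} = \frac{20}{3}$ ($u{\left(p,B \right)} = 7 + \frac{1}{6} \left(-2\right) = 7 - \frac{1}{3} = \frac{20}{3}$)
$U{\left(E,C \right)} = \frac{20}{3} + C^{2} + 44 E$ ($U{\left(E,C \right)} = \left(44 E + C C\right) + \frac{20}{3} = \left(44 E + C^{2}\right) + \frac{20}{3} = \left(C^{2} + 44 E\right) + \frac{20}{3} = \frac{20}{3} + C^{2} + 44 E$)
$Y = -60$ ($Y = -42 - 18 = -60$)
$Y U{\left(\left(-2\right) \left(-7\right) - 4,-169 \right)} = - 60 \left(\frac{20}{3} + \left(-169\right)^{2} + 44 \left(\left(-2\right) \left(-7\right) - 4\right)\right) = - 60 \left(\frac{20}{3} + 28561 + 44 \left(14 - 4\right)\right) = - 60 \left(\frac{20}{3} + 28561 + 44 \cdot 10\right) = - 60 \left(\frac{20}{3} + 28561 + 440\right) = \left(-60\right) \frac{87023}{3} = -1740460$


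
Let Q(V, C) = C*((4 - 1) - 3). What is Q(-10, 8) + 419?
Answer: 419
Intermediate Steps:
Q(V, C) = 0 (Q(V, C) = C*(3 - 3) = C*0 = 0)
Q(-10, 8) + 419 = 0 + 419 = 419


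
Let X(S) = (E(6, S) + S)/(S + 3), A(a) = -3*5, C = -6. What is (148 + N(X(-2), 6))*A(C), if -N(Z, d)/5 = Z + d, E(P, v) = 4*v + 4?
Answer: -2220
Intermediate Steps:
E(P, v) = 4 + 4*v
A(a) = -15
X(S) = (4 + 5*S)/(3 + S) (X(S) = ((4 + 4*S) + S)/(S + 3) = (4 + 5*S)/(3 + S))
N(Z, d) = -5*Z - 5*d (N(Z, d) = -5*(Z + d) = -5*Z - 5*d)
(148 + N(X(-2), 6))*A(C) = (148 + (-5*(4 + 5*(-2))/(3 - 2) - 5*6))*(-15) = (148 + (-5*(4 - 10)/1 - 30))*(-15) = (148 + (-5*(-6) - 30))*(-15) = (148 + (30 - 30))*(-15) = (148 + 0)*(-15) = 148*(-15) = -2220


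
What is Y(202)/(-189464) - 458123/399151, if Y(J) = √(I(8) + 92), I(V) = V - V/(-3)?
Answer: -458123/399151 - √231/284196 ≈ -1.1478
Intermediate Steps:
I(V) = 4*V/3 (I(V) = V - V*(-1)/3 = V - (-1)*V/3 = V + V/3 = 4*V/3)
Y(J) = 2*√231/3 (Y(J) = √((4/3)*8 + 92) = √(32/3 + 92) = √(308/3) = 2*√231/3)
Y(202)/(-189464) - 458123/399151 = (2*√231/3)/(-189464) - 458123/399151 = (2*√231/3)*(-1/189464) - 458123*1/399151 = -√231/284196 - 458123/399151 = -458123/399151 - √231/284196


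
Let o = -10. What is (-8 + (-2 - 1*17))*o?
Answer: 270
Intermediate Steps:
(-8 + (-2 - 1*17))*o = (-8 + (-2 - 1*17))*(-10) = (-8 + (-2 - 17))*(-10) = (-8 - 19)*(-10) = -27*(-10) = 270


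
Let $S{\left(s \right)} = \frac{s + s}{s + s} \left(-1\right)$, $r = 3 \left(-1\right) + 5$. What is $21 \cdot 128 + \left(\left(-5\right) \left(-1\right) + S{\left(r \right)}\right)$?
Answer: $2692$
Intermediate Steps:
$r = 2$ ($r = -3 + 5 = 2$)
$S{\left(s \right)} = -1$ ($S{\left(s \right)} = \frac{2 s}{2 s} \left(-1\right) = 2 s \frac{1}{2 s} \left(-1\right) = 1 \left(-1\right) = -1$)
$21 \cdot 128 + \left(\left(-5\right) \left(-1\right) + S{\left(r \right)}\right) = 21 \cdot 128 - -4 = 2688 + \left(5 - 1\right) = 2688 + 4 = 2692$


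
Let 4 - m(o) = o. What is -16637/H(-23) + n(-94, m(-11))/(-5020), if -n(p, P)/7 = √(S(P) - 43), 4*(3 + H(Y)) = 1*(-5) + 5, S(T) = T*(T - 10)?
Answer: 16637/3 + 7*√2/1255 ≈ 5545.7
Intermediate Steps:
m(o) = 4 - o
S(T) = T*(-10 + T)
H(Y) = -3 (H(Y) = -3 + (1*(-5) + 5)/4 = -3 + (-5 + 5)/4 = -3 + (¼)*0 = -3 + 0 = -3)
n(p, P) = -7*√(-43 + P*(-10 + P)) (n(p, P) = -7*√(P*(-10 + P) - 43) = -7*√(-43 + P*(-10 + P)))
-16637/H(-23) + n(-94, m(-11))/(-5020) = -16637/(-3) - 7*√(-43 + (4 - 1*(-11))*(-10 + (4 - 1*(-11))))/(-5020) = -16637*(-⅓) - 7*√(-43 + (4 + 11)*(-10 + (4 + 11)))*(-1/5020) = 16637/3 - 7*√(-43 + 15*(-10 + 15))*(-1/5020) = 16637/3 - 7*√(-43 + 15*5)*(-1/5020) = 16637/3 - 7*√(-43 + 75)*(-1/5020) = 16637/3 - 28*√2*(-1/5020) = 16637/3 + 7*√2/1255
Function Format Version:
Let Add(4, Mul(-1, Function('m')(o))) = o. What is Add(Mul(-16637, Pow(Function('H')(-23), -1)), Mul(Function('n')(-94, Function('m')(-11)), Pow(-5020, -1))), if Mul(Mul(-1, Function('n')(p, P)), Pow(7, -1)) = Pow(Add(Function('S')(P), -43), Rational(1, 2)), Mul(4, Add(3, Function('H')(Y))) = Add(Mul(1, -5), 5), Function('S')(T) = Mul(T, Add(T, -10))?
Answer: Add(Rational(16637, 3), Mul(Rational(7, 1255), Pow(2, Rational(1, 2)))) ≈ 5545.7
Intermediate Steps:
Function('m')(o) = Add(4, Mul(-1, o))
Function('S')(T) = Mul(T, Add(-10, T))
Function('H')(Y) = -3 (Function('H')(Y) = Add(-3, Mul(Rational(1, 4), Add(Mul(1, -5), 5))) = Add(-3, Mul(Rational(1, 4), Add(-5, 5))) = Add(-3, Mul(Rational(1, 4), 0)) = Add(-3, 0) = -3)
Function('n')(p, P) = Mul(-7, Pow(Add(-43, Mul(P, Add(-10, P))), Rational(1, 2))) (Function('n')(p, P) = Mul(-7, Pow(Add(Mul(P, Add(-10, P)), -43), Rational(1, 2))) = Mul(-7, Pow(Add(-43, Mul(P, Add(-10, P))), Rational(1, 2))))
Add(Mul(-16637, Pow(Function('H')(-23), -1)), Mul(Function('n')(-94, Function('m')(-11)), Pow(-5020, -1))) = Add(Mul(-16637, Pow(-3, -1)), Mul(Mul(-7, Pow(Add(-43, Mul(Add(4, Mul(-1, -11)), Add(-10, Add(4, Mul(-1, -11))))), Rational(1, 2))), Pow(-5020, -1))) = Add(Mul(-16637, Rational(-1, 3)), Mul(Mul(-7, Pow(Add(-43, Mul(Add(4, 11), Add(-10, Add(4, 11)))), Rational(1, 2))), Rational(-1, 5020))) = Add(Rational(16637, 3), Mul(Mul(-7, Pow(Add(-43, Mul(15, Add(-10, 15))), Rational(1, 2))), Rational(-1, 5020))) = Add(Rational(16637, 3), Mul(Mul(-7, Pow(Add(-43, Mul(15, 5)), Rational(1, 2))), Rational(-1, 5020))) = Add(Rational(16637, 3), Mul(Mul(-7, Pow(Add(-43, 75), Rational(1, 2))), Rational(-1, 5020))) = Add(Rational(16637, 3), Mul(Mul(-7, Pow(32, Rational(1, 2))), Rational(-1, 5020))) = Add(Rational(16637, 3), Mul(Mul(-7, Mul(4, Pow(2, Rational(1, 2)))), Rational(-1, 5020))) = Add(Rational(16637, 3), Mul(Mul(-28, Pow(2, Rational(1, 2))), Rational(-1, 5020))) = Add(Rational(16637, 3), Mul(Rational(7, 1255), Pow(2, Rational(1, 2))))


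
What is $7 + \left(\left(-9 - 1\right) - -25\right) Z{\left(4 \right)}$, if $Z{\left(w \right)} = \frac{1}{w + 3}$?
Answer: $\frac{64}{7} \approx 9.1429$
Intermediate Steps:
$Z{\left(w \right)} = \frac{1}{3 + w}$
$7 + \left(\left(-9 - 1\right) - -25\right) Z{\left(4 \right)} = 7 + \frac{\left(-9 - 1\right) - -25}{3 + 4} = 7 + \frac{-10 + 25}{7} = 7 + 15 \cdot \frac{1}{7} = 7 + \frac{15}{7} = \frac{64}{7}$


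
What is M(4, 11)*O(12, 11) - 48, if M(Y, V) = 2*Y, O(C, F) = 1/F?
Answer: -520/11 ≈ -47.273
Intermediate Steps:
M(4, 11)*O(12, 11) - 48 = (2*4)/11 - 48 = 8*(1/11) - 48 = 8/11 - 48 = -520/11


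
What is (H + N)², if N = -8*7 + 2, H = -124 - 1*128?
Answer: 93636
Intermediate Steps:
H = -252 (H = -124 - 128 = -252)
N = -54 (N = -56 + 2 = -54)
(H + N)² = (-252 - 54)² = (-306)² = 93636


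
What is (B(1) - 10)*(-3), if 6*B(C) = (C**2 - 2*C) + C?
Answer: 30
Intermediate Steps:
B(C) = -C/6 + C**2/6 (B(C) = ((C**2 - 2*C) + C)/6 = (C**2 - C)/6 = -C/6 + C**2/6)
(B(1) - 10)*(-3) = ((1/6)*1*(-1 + 1) - 10)*(-3) = ((1/6)*1*0 - 10)*(-3) = (0 - 10)*(-3) = -10*(-3) = 30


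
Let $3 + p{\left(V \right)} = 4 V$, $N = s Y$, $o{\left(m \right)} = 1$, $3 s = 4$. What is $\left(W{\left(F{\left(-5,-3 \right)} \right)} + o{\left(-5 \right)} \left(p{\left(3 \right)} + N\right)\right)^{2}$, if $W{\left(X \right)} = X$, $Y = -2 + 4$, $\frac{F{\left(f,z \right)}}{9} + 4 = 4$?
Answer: $\frac{1225}{9} \approx 136.11$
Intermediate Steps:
$s = \frac{4}{3}$ ($s = \frac{1}{3} \cdot 4 = \frac{4}{3} \approx 1.3333$)
$F{\left(f,z \right)} = 0$ ($F{\left(f,z \right)} = -36 + 9 \cdot 4 = -36 + 36 = 0$)
$Y = 2$
$N = \frac{8}{3}$ ($N = \frac{4}{3} \cdot 2 = \frac{8}{3} \approx 2.6667$)
$p{\left(V \right)} = -3 + 4 V$
$\left(W{\left(F{\left(-5,-3 \right)} \right)} + o{\left(-5 \right)} \left(p{\left(3 \right)} + N\right)\right)^{2} = \left(0 + 1 \left(\left(-3 + 4 \cdot 3\right) + \frac{8}{3}\right)\right)^{2} = \left(0 + 1 \left(\left(-3 + 12\right) + \frac{8}{3}\right)\right)^{2} = \left(0 + 1 \left(9 + \frac{8}{3}\right)\right)^{2} = \left(0 + 1 \cdot \frac{35}{3}\right)^{2} = \left(0 + \frac{35}{3}\right)^{2} = \left(\frac{35}{3}\right)^{2} = \frac{1225}{9}$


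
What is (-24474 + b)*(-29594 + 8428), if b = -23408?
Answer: 1013470412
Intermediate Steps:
(-24474 + b)*(-29594 + 8428) = (-24474 - 23408)*(-29594 + 8428) = -47882*(-21166) = 1013470412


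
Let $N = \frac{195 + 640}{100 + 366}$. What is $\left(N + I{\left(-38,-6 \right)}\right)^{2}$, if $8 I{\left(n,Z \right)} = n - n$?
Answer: $\frac{697225}{217156} \approx 3.2107$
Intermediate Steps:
$I{\left(n,Z \right)} = 0$ ($I{\left(n,Z \right)} = \frac{n - n}{8} = \frac{1}{8} \cdot 0 = 0$)
$N = \frac{835}{466} \approx 1.7918$
$\left(N + I{\left(-38,-6 \right)}\right)^{2} = \left(\frac{835}{466} + 0\right)^{2} = \left(\frac{835}{466}\right)^{2} = \frac{697225}{217156}$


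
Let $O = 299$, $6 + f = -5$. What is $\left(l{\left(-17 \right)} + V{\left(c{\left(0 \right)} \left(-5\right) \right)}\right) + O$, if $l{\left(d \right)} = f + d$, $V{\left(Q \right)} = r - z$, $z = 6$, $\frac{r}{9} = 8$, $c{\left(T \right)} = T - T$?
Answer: $337$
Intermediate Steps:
$c{\left(T \right)} = 0$
$f = -11$ ($f = -6 - 5 = -11$)
$r = 72$ ($r = 9 \cdot 8 = 72$)
$V{\left(Q \right)} = 66$ ($V{\left(Q \right)} = 72 - 6 = 66$)
$l{\left(d \right)} = -11 + d$
$\left(l{\left(-17 \right)} + V{\left(c{\left(0 \right)} \left(-5\right) \right)}\right) + O = \left(\left(-11 - 17\right) + 66\right) + 299 = \left(-28 + 66\right) + 299 = 38 + 299 = 337$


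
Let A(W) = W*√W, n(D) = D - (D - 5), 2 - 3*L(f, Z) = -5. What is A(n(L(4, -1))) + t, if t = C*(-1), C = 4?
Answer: -4 + 5*√5 ≈ 7.1803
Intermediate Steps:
L(f, Z) = 7/3 (L(f, Z) = ⅔ - ⅓*(-5) = ⅔ + 5/3 = 7/3)
n(D) = 5 (n(D) = D - (-5 + D) = D + (5 - D) = 5)
t = -4 (t = 4*(-1) = -4)
A(W) = W^(3/2)
A(n(L(4, -1))) + t = 5^(3/2) - 4 = 5*√5 - 4 = -4 + 5*√5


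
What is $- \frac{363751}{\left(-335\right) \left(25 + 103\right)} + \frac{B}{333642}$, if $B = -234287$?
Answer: $\frac{55658192291}{7153284480} \approx 7.7808$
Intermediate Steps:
$- \frac{363751}{\left(-335\right) \left(25 + 103\right)} + \frac{B}{333642} = - \frac{363751}{\left(-335\right) \left(25 + 103\right)} - \frac{234287}{333642} = - \frac{363751}{\left(-335\right) 128} - \frac{234287}{333642} = - \frac{363751}{-42880} - \frac{234287}{333642} = \left(-363751\right) \left(- \frac{1}{42880}\right) - \frac{234287}{333642} = \frac{363751}{42880} - \frac{234287}{333642} = \frac{55658192291}{7153284480}$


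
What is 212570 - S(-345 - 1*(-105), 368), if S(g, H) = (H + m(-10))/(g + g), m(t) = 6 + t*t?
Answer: 17005679/80 ≈ 2.1257e+5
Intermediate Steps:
m(t) = 6 + t**2
S(g, H) = (106 + H)/(2*g) (S(g, H) = (H + (6 + (-10)**2))/(g + g) = (H + (6 + 100))/((2*g)) = (H + 106)*(1/(2*g)) = (106 + H)*(1/(2*g)) = (106 + H)/(2*g))
212570 - S(-345 - 1*(-105), 368) = 212570 - (106 + 368)/(2*(-345 - 1*(-105))) = 212570 - 474/(2*(-345 + 105)) = 212570 - 474/(2*(-240)) = 212570 - (-1)*474/(2*240) = 212570 - 1*(-79/80) = 212570 + 79/80 = 17005679/80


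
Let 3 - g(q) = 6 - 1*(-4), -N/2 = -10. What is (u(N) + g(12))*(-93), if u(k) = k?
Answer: -1209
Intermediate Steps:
N = 20 (N = -2*(-10) = 20)
g(q) = -7 (g(q) = 3 - (6 - 1*(-4)) = 3 - (6 + 4) = 3 - 1*10 = 3 - 10 = -7)
(u(N) + g(12))*(-93) = (20 - 7)*(-93) = 13*(-93) = -1209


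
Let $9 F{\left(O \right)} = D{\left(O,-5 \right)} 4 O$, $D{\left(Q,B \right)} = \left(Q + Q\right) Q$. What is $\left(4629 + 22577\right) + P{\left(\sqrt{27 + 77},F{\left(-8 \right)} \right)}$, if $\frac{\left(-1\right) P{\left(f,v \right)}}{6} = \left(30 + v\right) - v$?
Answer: $27026$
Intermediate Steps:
$D{\left(Q,B \right)} = 2 Q^{2}$ ($D{\left(Q,B \right)} = 2 Q Q = 2 Q^{2}$)
$F{\left(O \right)} = \frac{8 O^{3}}{9}$ ($F{\left(O \right)} = \frac{2 O^{2} \cdot 4 O}{9} = \frac{8 O^{2} O}{9} = \frac{8 O^{3}}{9}$)
$P{\left(f,v \right)} = -180$ ($P{\left(f,v \right)} = - 6 \left(\left(30 + v\right) - v\right) = \left(-6\right) 30 = -180$)
$\left(4629 + 22577\right) + P{\left(\sqrt{27 + 77},F{\left(-8 \right)} \right)} = \left(4629 + 22577\right) - 180 = 27206 - 180 = 27026$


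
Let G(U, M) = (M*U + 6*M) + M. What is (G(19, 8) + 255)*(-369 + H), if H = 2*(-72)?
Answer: -237519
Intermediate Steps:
H = -144
G(U, M) = 7*M + M*U (G(U, M) = (6*M + M*U) + M = 7*M + M*U)
(G(19, 8) + 255)*(-369 + H) = (8*(7 + 19) + 255)*(-369 - 144) = (8*26 + 255)*(-513) = (208 + 255)*(-513) = 463*(-513) = -237519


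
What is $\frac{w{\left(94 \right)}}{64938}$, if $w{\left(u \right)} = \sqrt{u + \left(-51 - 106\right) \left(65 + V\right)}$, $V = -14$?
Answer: $\frac{i \sqrt{7913}}{64938} \approx 0.0013698 i$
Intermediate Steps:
$w{\left(u \right)} = \sqrt{-8007 + u}$ ($w{\left(u \right)} = \sqrt{u + \left(-51 - 106\right) \left(65 - 14\right)} = \sqrt{u - 8007} = \sqrt{-8007 + u}$)
$\frac{w{\left(94 \right)}}{64938} = \frac{\sqrt{-8007 + 94}}{64938} = \sqrt{-7913} \cdot \frac{1}{64938} = i \sqrt{7913} \cdot \frac{1}{64938} = \frac{i \sqrt{7913}}{64938}$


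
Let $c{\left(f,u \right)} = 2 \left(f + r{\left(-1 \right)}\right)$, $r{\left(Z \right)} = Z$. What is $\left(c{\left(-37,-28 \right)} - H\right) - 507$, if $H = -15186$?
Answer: $14603$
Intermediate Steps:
$c{\left(f,u \right)} = -2 + 2 f$ ($c{\left(f,u \right)} = 2 \left(f - 1\right) = 2 \left(-1 + f\right) = -2 + 2 f$)
$\left(c{\left(-37,-28 \right)} - H\right) - 507 = \left(\left(-2 + 2 \left(-37\right)\right) - -15186\right) - 507 = \left(\left(-2 - 74\right) + 15186\right) - 507 = \left(-76 + 15186\right) - 507 = 15110 - 507 = 14603$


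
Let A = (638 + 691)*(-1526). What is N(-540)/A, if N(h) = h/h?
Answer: -1/2028054 ≈ -4.9308e-7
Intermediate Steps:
N(h) = 1
A = -2028054 (A = 1329*(-1526) = -2028054)
N(-540)/A = 1/(-2028054) = 1*(-1/2028054) = -1/2028054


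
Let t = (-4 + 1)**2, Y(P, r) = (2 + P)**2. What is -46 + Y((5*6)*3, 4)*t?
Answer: 76130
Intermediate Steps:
t = 9 (t = (-3)**2 = 9)
-46 + Y((5*6)*3, 4)*t = -46 + (2 + (5*6)*3)**2*9 = -46 + (2 + 30*3)**2*9 = -46 + (2 + 90)**2*9 = -46 + 92**2*9 = -46 + 8464*9 = -46 + 76176 = 76130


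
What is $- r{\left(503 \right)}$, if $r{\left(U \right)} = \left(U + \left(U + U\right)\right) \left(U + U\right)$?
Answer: $-1518054$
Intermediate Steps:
$r{\left(U \right)} = 6 U^{2}$ ($r{\left(U \right)} = \left(U + 2 U\right) 2 U = 3 U 2 U = 6 U^{2}$)
$- r{\left(503 \right)} = - 6 \cdot 503^{2} = - 6 \cdot 253009 = \left(-1\right) 1518054 = -1518054$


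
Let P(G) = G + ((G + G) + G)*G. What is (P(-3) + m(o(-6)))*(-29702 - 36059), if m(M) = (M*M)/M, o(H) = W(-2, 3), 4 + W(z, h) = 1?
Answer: -1380981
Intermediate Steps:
W(z, h) = -3 (W(z, h) = -4 + 1 = -3)
o(H) = -3
m(M) = M (m(M) = M**2/M = M)
P(G) = G + 3*G**2 (P(G) = G + (2*G + G)*G = G + (3*G)*G = G + 3*G**2)
(P(-3) + m(o(-6)))*(-29702 - 36059) = (-3*(1 + 3*(-3)) - 3)*(-29702 - 36059) = (-3*(1 - 9) - 3)*(-65761) = (-3*(-8) - 3)*(-65761) = (24 - 3)*(-65761) = 21*(-65761) = -1380981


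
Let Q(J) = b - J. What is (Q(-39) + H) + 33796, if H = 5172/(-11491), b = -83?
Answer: 387839060/11491 ≈ 33752.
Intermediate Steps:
Q(J) = -83 - J
H = -5172/11491 (H = 5172*(-1/11491) = -5172/11491 ≈ -0.45009)
(Q(-39) + H) + 33796 = ((-83 - 1*(-39)) - 5172/11491) + 33796 = ((-83 + 39) - 5172/11491) + 33796 = (-44 - 5172/11491) + 33796 = -510776/11491 + 33796 = 387839060/11491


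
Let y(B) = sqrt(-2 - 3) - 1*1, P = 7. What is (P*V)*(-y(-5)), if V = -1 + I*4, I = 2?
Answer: 49 - 49*I*sqrt(5) ≈ 49.0 - 109.57*I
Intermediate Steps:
y(B) = -1 + I*sqrt(5) (y(B) = sqrt(-5) - 1 = I*sqrt(5) - 1 = -1 + I*sqrt(5))
V = 7 (V = -1 + 2*4 = -1 + 8 = 7)
(P*V)*(-y(-5)) = (7*7)*(-(-1 + I*sqrt(5))) = 49*(1 - I*sqrt(5)) = 49 - 49*I*sqrt(5)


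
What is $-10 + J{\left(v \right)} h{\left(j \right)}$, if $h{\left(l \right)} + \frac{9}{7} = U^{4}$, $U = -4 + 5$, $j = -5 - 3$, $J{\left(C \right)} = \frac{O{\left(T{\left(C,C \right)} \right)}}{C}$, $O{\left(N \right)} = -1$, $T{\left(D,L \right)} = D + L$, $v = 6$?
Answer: $- \frac{209}{21} \approx -9.9524$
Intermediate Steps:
$J{\left(C \right)} = - \frac{1}{C}$
$j = -8$
$U = 1$
$h{\left(l \right)} = - \frac{2}{7}$ ($h{\left(l \right)} = - \frac{9}{7} + 1^{4} = - \frac{9}{7} + 1 = - \frac{2}{7}$)
$-10 + J{\left(v \right)} h{\left(j \right)} = -10 + - \frac{1}{6} \left(- \frac{2}{7}\right) = -10 + \left(-1\right) \frac{1}{6} \left(- \frac{2}{7}\right) = -10 - - \frac{1}{21} = -10 + \frac{1}{21} = - \frac{209}{21}$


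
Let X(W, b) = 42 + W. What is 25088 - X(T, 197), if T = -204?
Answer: 25250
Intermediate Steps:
25088 - X(T, 197) = 25088 - (42 - 204) = 25088 - 1*(-162) = 25088 + 162 = 25250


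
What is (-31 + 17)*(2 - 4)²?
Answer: -56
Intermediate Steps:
(-31 + 17)*(2 - 4)² = -14*(-2)² = -14*4 = -56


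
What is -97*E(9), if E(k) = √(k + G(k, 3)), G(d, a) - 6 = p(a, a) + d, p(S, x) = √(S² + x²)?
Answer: -97*√(24 + 3*√2) ≈ -515.50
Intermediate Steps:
G(d, a) = 6 + d + √2*√(a²) (G(d, a) = 6 + (√(a² + a²) + d) = 6 + (√(2*a²) + d) = 6 + (√2*√(a²) + d) = 6 + (d + √2*√(a²)) = 6 + d + √2*√(a²))
E(k) = √(6 + 2*k + 3*√2) (E(k) = √(k + (6 + k + √2*√(3²))) = √(k + (6 + k + √2*√9)) = √(k + (6 + k + √2*3)) = √(k + (6 + k + 3*√2)) = √(6 + 2*k + 3*√2))
-97*E(9) = -97*√(6 + 2*9 + 3*√2) = -97*√(6 + 18 + 3*√2) = -97*√(24 + 3*√2)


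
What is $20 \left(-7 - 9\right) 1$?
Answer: $-320$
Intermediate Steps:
$20 \left(-7 - 9\right) 1 = 20 \left(-16\right) 1 = \left(-320\right) 1 = -320$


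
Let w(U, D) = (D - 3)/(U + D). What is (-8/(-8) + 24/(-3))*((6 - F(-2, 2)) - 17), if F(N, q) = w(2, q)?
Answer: 301/4 ≈ 75.250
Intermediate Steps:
w(U, D) = (-3 + D)/(D + U)
F(N, q) = (-3 + q)/(2 + q) (F(N, q) = (-3 + q)/(q + 2) = (-3 + q)/(2 + q))
(-8/(-8) + 24/(-3))*((6 - F(-2, 2)) - 17) = (-8/(-8) + 24/(-3))*((6 - (-3 + 2)/(2 + 2)) - 17) = (-8*(-⅛) + 24*(-⅓))*((6 - (-1)/4) - 17) = (1 - 8)*((6 - (-1)/4) - 17) = -7*((6 - 1*(-¼)) - 17) = -7*((6 + ¼) - 17) = -7*(25/4 - 17) = -7*(-43/4) = 301/4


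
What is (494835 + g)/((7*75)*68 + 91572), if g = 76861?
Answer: 71462/15909 ≈ 4.4919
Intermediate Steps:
(494835 + g)/((7*75)*68 + 91572) = (494835 + 76861)/((7*75)*68 + 91572) = 571696/(525*68 + 91572) = 571696/(35700 + 91572) = 571696/127272 = 571696*(1/127272) = 71462/15909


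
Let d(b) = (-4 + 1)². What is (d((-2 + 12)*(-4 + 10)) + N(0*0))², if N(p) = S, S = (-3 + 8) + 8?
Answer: 484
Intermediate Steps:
S = 13 (S = 5 + 8 = 13)
d(b) = 9 (d(b) = (-3)² = 9)
N(p) = 13
(d((-2 + 12)*(-4 + 10)) + N(0*0))² = (9 + 13)² = 22² = 484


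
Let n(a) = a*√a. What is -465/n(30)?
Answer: -31*√30/60 ≈ -2.8299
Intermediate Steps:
n(a) = a^(3/2)
-465/n(30) = -465*√30/900 = -31*√30/60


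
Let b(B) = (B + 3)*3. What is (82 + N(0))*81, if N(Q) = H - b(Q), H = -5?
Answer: 5508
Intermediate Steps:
b(B) = 9 + 3*B (b(B) = (3 + B)*3 = 9 + 3*B)
N(Q) = -14 - 3*Q (N(Q) = -5 - (9 + 3*Q) = -5 + (-9 - 3*Q) = -14 - 3*Q)
(82 + N(0))*81 = (82 + (-14 - 3*0))*81 = (82 + (-14 + 0))*81 = (82 - 14)*81 = 68*81 = 5508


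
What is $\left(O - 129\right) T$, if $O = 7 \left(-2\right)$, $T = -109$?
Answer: $15587$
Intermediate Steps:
$O = -14$
$\left(O - 129\right) T = \left(-14 - 129\right) \left(-109\right) = \left(-143\right) \left(-109\right) = 15587$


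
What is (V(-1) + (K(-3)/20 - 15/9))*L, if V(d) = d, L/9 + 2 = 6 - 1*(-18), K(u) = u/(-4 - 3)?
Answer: -36663/70 ≈ -523.76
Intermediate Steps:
K(u) = -u/7 (K(u) = u/(-7) = -u/7)
L = 198 (L = -18 + 9*(6 - 1*(-18)) = -18 + 9*(6 + 18) = -18 + 9*24 = -18 + 216 = 198)
(V(-1) + (K(-3)/20 - 15/9))*L = (-1 + (-⅐*(-3)/20 - 15/9))*198 = (-1 + ((3/7)*(1/20) - 15*⅑))*198 = (-1 + (3/140 - 5/3))*198 = (-1 - 691/420)*198 = -1111/420*198 = -36663/70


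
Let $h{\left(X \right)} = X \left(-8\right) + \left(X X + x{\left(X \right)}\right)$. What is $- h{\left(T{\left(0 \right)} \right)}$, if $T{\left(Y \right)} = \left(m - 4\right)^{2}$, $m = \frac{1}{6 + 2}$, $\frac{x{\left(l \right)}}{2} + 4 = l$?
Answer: $- \frac{521729}{4096} \approx -127.38$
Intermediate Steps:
$x{\left(l \right)} = -8 + 2 l$
$m = \frac{1}{8} \approx 0.125$
$T{\left(Y \right)} = \frac{961}{64}$ ($T{\left(Y \right)} = \left(\frac{1}{8} - 4\right)^{2} = \left(- \frac{31}{8}\right)^{2} = \frac{961}{64}$)
$h{\left(X \right)} = -8 + X^{2} - 6 X$ ($h{\left(X \right)} = X \left(-8\right) + \left(X X + \left(-8 + 2 X\right)\right) = - 8 X + \left(X^{2} + \left(-8 + 2 X\right)\right) = - 8 X + \left(-8 + X^{2} + 2 X\right) = -8 + X^{2} - 6 X$)
$- h{\left(T{\left(0 \right)} \right)} = - (-8 + \left(\frac{961}{64}\right)^{2} - \frac{2883}{32}) = - (-8 + \frac{923521}{4096} - \frac{2883}{32}) = \left(-1\right) \frac{521729}{4096} = - \frac{521729}{4096}$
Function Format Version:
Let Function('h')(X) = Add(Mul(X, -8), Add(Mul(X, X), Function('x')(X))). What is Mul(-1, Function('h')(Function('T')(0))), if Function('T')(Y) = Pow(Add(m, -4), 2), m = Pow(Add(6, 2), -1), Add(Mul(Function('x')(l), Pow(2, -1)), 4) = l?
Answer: Rational(-521729, 4096) ≈ -127.38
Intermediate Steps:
Function('x')(l) = Add(-8, Mul(2, l))
m = Rational(1, 8) (m = Pow(8, -1) = Rational(1, 8) ≈ 0.12500)
Function('T')(Y) = Rational(961, 64) (Function('T')(Y) = Pow(Add(Rational(1, 8), -4), 2) = Pow(Rational(-31, 8), 2) = Rational(961, 64))
Function('h')(X) = Add(-8, Pow(X, 2), Mul(-6, X)) (Function('h')(X) = Add(Mul(X, -8), Add(Mul(X, X), Add(-8, Mul(2, X)))) = Add(Mul(-8, X), Add(Pow(X, 2), Add(-8, Mul(2, X)))) = Add(Mul(-8, X), Add(-8, Pow(X, 2), Mul(2, X))) = Add(-8, Pow(X, 2), Mul(-6, X)))
Mul(-1, Function('h')(Function('T')(0))) = Mul(-1, Add(-8, Pow(Rational(961, 64), 2), Mul(-6, Rational(961, 64)))) = Mul(-1, Add(-8, Rational(923521, 4096), Rational(-2883, 32))) = Mul(-1, Rational(521729, 4096)) = Rational(-521729, 4096)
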